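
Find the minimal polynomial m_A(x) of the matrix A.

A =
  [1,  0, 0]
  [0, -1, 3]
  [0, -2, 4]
x^2 - 3*x + 2

The characteristic polynomial is χ_A(x) = (x - 2)*(x - 1)^2, so the eigenvalues are known. The minimal polynomial is
  m_A(x) = Π_λ (x − λ)^{k_λ}
where k_λ is the size of the *largest* Jordan block for λ (equivalently, the smallest k with (A − λI)^k v = 0 for every generalised eigenvector v of λ).

  λ = 1: largest Jordan block has size 1, contributing (x − 1)
  λ = 2: largest Jordan block has size 1, contributing (x − 2)

So m_A(x) = (x - 2)*(x - 1) = x^2 - 3*x + 2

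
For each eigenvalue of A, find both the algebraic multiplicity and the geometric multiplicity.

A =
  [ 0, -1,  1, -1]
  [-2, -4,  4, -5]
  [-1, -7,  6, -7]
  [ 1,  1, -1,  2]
λ = 1: alg = 4, geom = 2

Step 1 — factor the characteristic polynomial to read off the algebraic multiplicities:
  χ_A(x) = (x - 1)^4

Step 2 — compute geometric multiplicities via the rank-nullity identity g(λ) = n − rank(A − λI):
  rank(A − (1)·I) = 2, so dim ker(A − (1)·I) = n − 2 = 2

Summary:
  λ = 1: algebraic multiplicity = 4, geometric multiplicity = 2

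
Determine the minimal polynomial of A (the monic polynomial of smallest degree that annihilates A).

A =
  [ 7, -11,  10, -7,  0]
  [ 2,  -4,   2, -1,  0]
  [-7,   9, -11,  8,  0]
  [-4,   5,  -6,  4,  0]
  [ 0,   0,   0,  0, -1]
x^2 + 2*x + 1

The characteristic polynomial is χ_A(x) = (x + 1)^5, so the eigenvalues are known. The minimal polynomial is
  m_A(x) = Π_λ (x − λ)^{k_λ}
where k_λ is the size of the *largest* Jordan block for λ (equivalently, the smallest k with (A − λI)^k v = 0 for every generalised eigenvector v of λ).

  λ = -1: largest Jordan block has size 2, contributing (x + 1)^2

So m_A(x) = (x + 1)^2 = x^2 + 2*x + 1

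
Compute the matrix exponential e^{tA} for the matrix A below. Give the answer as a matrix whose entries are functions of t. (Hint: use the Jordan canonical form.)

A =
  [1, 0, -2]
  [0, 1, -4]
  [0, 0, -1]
e^{tA} =
  [exp(t), 0, -exp(t) + exp(-t)]
  [0, exp(t), -2*exp(t) + 2*exp(-t)]
  [0, 0, exp(-t)]

Strategy: write A = P · J · P⁻¹ where J is a Jordan canonical form, so e^{tA} = P · e^{tJ} · P⁻¹, and e^{tJ} can be computed block-by-block.

A has Jordan form
J =
  [-1, 0, 0]
  [ 0, 1, 0]
  [ 0, 0, 1]
(up to reordering of blocks).

Per-block formulas:
  For a 1×1 block at λ = 1: exp(t · [1]) = [e^(1t)].
  For a 1×1 block at λ = -1: exp(t · [-1]) = [e^(-1t)].

After assembling e^{tJ} and conjugating by P, we get:

e^{tA} =
  [exp(t), 0, -exp(t) + exp(-t)]
  [0, exp(t), -2*exp(t) + 2*exp(-t)]
  [0, 0, exp(-t)]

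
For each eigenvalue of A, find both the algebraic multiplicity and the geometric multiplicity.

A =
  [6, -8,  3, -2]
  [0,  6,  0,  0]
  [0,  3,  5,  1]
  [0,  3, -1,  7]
λ = 6: alg = 4, geom = 2

Step 1 — factor the characteristic polynomial to read off the algebraic multiplicities:
  χ_A(x) = (x - 6)^4

Step 2 — compute geometric multiplicities via the rank-nullity identity g(λ) = n − rank(A − λI):
  rank(A − (6)·I) = 2, so dim ker(A − (6)·I) = n − 2 = 2

Summary:
  λ = 6: algebraic multiplicity = 4, geometric multiplicity = 2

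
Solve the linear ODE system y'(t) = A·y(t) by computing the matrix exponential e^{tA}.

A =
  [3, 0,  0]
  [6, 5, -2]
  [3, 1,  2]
e^{tA} =
  [exp(3*t), 0, 0]
  [6*exp(4*t) - 6*exp(3*t), 2*exp(4*t) - exp(3*t), -2*exp(4*t) + 2*exp(3*t)]
  [3*exp(4*t) - 3*exp(3*t), exp(4*t) - exp(3*t), -exp(4*t) + 2*exp(3*t)]

Strategy: write A = P · J · P⁻¹ where J is a Jordan canonical form, so e^{tA} = P · e^{tJ} · P⁻¹, and e^{tJ} can be computed block-by-block.

A has Jordan form
J =
  [3, 0, 0]
  [0, 3, 0]
  [0, 0, 4]
(up to reordering of blocks).

Per-block formulas:
  For a 1×1 block at λ = 4: exp(t · [4]) = [e^(4t)].
  For a 1×1 block at λ = 3: exp(t · [3]) = [e^(3t)].

After assembling e^{tJ} and conjugating by P, we get:

e^{tA} =
  [exp(3*t), 0, 0]
  [6*exp(4*t) - 6*exp(3*t), 2*exp(4*t) - exp(3*t), -2*exp(4*t) + 2*exp(3*t)]
  [3*exp(4*t) - 3*exp(3*t), exp(4*t) - exp(3*t), -exp(4*t) + 2*exp(3*t)]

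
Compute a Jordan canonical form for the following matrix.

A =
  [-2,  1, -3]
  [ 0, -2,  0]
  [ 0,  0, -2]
J_2(-2) ⊕ J_1(-2)

The characteristic polynomial is
  det(x·I − A) = x^3 + 6*x^2 + 12*x + 8 = (x + 2)^3

Eigenvalues and multiplicities (the geometric multiplicity of λ is n − rank(A − λI), which equals the number of Jordan blocks for λ):
  λ = -2: algebraic multiplicity = 3, geometric multiplicity = 2

Determining the block sizes for each eigenvalue:
  λ = -2: 2 blocks summing to 3 forces exactly one block of size 2 and the rest size 1 → block sizes [2, 1]

Assembling the blocks gives a Jordan form
J =
  [-2,  1,  0]
  [ 0, -2,  0]
  [ 0,  0, -2]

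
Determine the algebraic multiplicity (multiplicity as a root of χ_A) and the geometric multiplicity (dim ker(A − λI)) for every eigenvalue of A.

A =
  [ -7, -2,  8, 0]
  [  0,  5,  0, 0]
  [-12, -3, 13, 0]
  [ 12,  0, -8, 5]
λ = 1: alg = 1, geom = 1; λ = 5: alg = 3, geom = 2

Step 1 — factor the characteristic polynomial to read off the algebraic multiplicities:
  χ_A(x) = (x - 5)^3*(x - 1)

Step 2 — compute geometric multiplicities via the rank-nullity identity g(λ) = n − rank(A − λI):
  rank(A − (1)·I) = 3, so dim ker(A − (1)·I) = n − 3 = 1
  rank(A − (5)·I) = 2, so dim ker(A − (5)·I) = n − 2 = 2

Summary:
  λ = 1: algebraic multiplicity = 1, geometric multiplicity = 1
  λ = 5: algebraic multiplicity = 3, geometric multiplicity = 2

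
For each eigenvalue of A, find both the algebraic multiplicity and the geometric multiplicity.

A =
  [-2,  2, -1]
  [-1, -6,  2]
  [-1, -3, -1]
λ = -3: alg = 3, geom = 1

Step 1 — factor the characteristic polynomial to read off the algebraic multiplicities:
  χ_A(x) = (x + 3)^3

Step 2 — compute geometric multiplicities via the rank-nullity identity g(λ) = n − rank(A − λI):
  rank(A − (-3)·I) = 2, so dim ker(A − (-3)·I) = n − 2 = 1

Summary:
  λ = -3: algebraic multiplicity = 3, geometric multiplicity = 1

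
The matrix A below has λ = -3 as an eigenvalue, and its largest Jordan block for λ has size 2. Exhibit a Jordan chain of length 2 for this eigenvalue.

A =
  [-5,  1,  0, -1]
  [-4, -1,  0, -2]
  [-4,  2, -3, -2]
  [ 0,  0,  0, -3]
A Jordan chain for λ = -3 of length 2:
v_1 = (-2, -4, -4, 0)ᵀ
v_2 = (1, 0, 0, 0)ᵀ

Let N = A − (-3)·I. We want v_2 with N^2 v_2 = 0 but N^1 v_2 ≠ 0; then v_{j-1} := N · v_j for j = 2, …, 2.

Pick v_2 = (1, 0, 0, 0)ᵀ.
Then v_1 = N · v_2 = (-2, -4, -4, 0)ᵀ.

Sanity check: (A − (-3)·I) v_1 = (0, 0, 0, 0)ᵀ = 0. ✓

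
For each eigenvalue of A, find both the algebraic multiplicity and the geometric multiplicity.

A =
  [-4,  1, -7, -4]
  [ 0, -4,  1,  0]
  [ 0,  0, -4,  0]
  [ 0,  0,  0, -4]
λ = -4: alg = 4, geom = 2

Step 1 — factor the characteristic polynomial to read off the algebraic multiplicities:
  χ_A(x) = (x + 4)^4

Step 2 — compute geometric multiplicities via the rank-nullity identity g(λ) = n − rank(A − λI):
  rank(A − (-4)·I) = 2, so dim ker(A − (-4)·I) = n − 2 = 2

Summary:
  λ = -4: algebraic multiplicity = 4, geometric multiplicity = 2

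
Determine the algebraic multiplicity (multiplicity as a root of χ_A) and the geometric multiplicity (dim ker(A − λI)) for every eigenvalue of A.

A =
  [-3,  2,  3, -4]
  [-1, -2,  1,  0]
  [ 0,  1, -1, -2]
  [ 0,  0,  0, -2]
λ = -2: alg = 4, geom = 2

Step 1 — factor the characteristic polynomial to read off the algebraic multiplicities:
  χ_A(x) = (x + 2)^4

Step 2 — compute geometric multiplicities via the rank-nullity identity g(λ) = n − rank(A − λI):
  rank(A − (-2)·I) = 2, so dim ker(A − (-2)·I) = n − 2 = 2

Summary:
  λ = -2: algebraic multiplicity = 4, geometric multiplicity = 2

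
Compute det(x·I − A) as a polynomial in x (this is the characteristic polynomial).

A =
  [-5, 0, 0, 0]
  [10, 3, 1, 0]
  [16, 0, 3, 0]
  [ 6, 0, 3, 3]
x^4 - 4*x^3 - 18*x^2 + 108*x - 135

Expanding det(x·I − A) (e.g. by cofactor expansion or by noting that A is similar to its Jordan form J, which has the same characteristic polynomial as A) gives
  χ_A(x) = x^4 - 4*x^3 - 18*x^2 + 108*x - 135
which factors as (x - 3)^3*(x + 5). The eigenvalues (with algebraic multiplicities) are λ = -5 with multiplicity 1, λ = 3 with multiplicity 3.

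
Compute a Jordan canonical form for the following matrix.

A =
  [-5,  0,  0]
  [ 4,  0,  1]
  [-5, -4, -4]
J_1(-5) ⊕ J_2(-2)

The characteristic polynomial is
  det(x·I − A) = x^3 + 9*x^2 + 24*x + 20 = (x + 2)^2*(x + 5)

Eigenvalues and multiplicities (the geometric multiplicity of λ is n − rank(A − λI), which equals the number of Jordan blocks for λ):
  λ = -5: algebraic multiplicity = 1, geometric multiplicity = 1
  λ = -2: algebraic multiplicity = 2, geometric multiplicity = 1

Determining the block sizes for each eigenvalue:
  λ = -5: one block (gm = 1), so the single block has size am = 1 → block sizes [1]
  λ = -2: one block (gm = 1), so the single block has size am = 2 → block sizes [2]

Assembling the blocks gives a Jordan form
J =
  [-5,  0,  0]
  [ 0, -2,  1]
  [ 0,  0, -2]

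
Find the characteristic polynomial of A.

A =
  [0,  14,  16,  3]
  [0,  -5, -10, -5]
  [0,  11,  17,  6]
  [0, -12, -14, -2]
x^4 - 10*x^3 + 25*x^2

Expanding det(x·I − A) (e.g. by cofactor expansion or by noting that A is similar to its Jordan form J, which has the same characteristic polynomial as A) gives
  χ_A(x) = x^4 - 10*x^3 + 25*x^2
which factors as x^2*(x - 5)^2. The eigenvalues (with algebraic multiplicities) are λ = 0 with multiplicity 2, λ = 5 with multiplicity 2.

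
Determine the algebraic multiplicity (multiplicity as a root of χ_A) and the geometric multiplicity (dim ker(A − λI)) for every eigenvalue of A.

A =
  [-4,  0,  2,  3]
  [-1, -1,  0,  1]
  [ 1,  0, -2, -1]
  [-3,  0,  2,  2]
λ = -2: alg = 1, geom = 1; λ = -1: alg = 3, geom = 2

Step 1 — factor the characteristic polynomial to read off the algebraic multiplicities:
  χ_A(x) = (x + 1)^3*(x + 2)

Step 2 — compute geometric multiplicities via the rank-nullity identity g(λ) = n − rank(A − λI):
  rank(A − (-2)·I) = 3, so dim ker(A − (-2)·I) = n − 3 = 1
  rank(A − (-1)·I) = 2, so dim ker(A − (-1)·I) = n − 2 = 2

Summary:
  λ = -2: algebraic multiplicity = 1, geometric multiplicity = 1
  λ = -1: algebraic multiplicity = 3, geometric multiplicity = 2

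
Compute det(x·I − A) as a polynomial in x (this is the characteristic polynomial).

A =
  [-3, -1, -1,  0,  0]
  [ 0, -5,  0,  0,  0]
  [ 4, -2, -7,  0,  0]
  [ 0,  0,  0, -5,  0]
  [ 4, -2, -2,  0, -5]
x^5 + 25*x^4 + 250*x^3 + 1250*x^2 + 3125*x + 3125

Expanding det(x·I − A) (e.g. by cofactor expansion or by noting that A is similar to its Jordan form J, which has the same characteristic polynomial as A) gives
  χ_A(x) = x^5 + 25*x^4 + 250*x^3 + 1250*x^2 + 3125*x + 3125
which factors as (x + 5)^5. The eigenvalues (with algebraic multiplicities) are λ = -5 with multiplicity 5.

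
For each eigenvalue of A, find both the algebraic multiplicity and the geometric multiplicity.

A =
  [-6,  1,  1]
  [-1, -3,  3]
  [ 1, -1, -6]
λ = -5: alg = 3, geom = 1

Step 1 — factor the characteristic polynomial to read off the algebraic multiplicities:
  χ_A(x) = (x + 5)^3

Step 2 — compute geometric multiplicities via the rank-nullity identity g(λ) = n − rank(A − λI):
  rank(A − (-5)·I) = 2, so dim ker(A − (-5)·I) = n − 2 = 1

Summary:
  λ = -5: algebraic multiplicity = 3, geometric multiplicity = 1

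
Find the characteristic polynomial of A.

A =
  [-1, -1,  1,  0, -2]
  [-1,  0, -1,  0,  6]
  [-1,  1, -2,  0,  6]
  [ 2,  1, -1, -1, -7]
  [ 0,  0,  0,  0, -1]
x^5 + 5*x^4 + 10*x^3 + 10*x^2 + 5*x + 1

Expanding det(x·I − A) (e.g. by cofactor expansion or by noting that A is similar to its Jordan form J, which has the same characteristic polynomial as A) gives
  χ_A(x) = x^5 + 5*x^4 + 10*x^3 + 10*x^2 + 5*x + 1
which factors as (x + 1)^5. The eigenvalues (with algebraic multiplicities) are λ = -1 with multiplicity 5.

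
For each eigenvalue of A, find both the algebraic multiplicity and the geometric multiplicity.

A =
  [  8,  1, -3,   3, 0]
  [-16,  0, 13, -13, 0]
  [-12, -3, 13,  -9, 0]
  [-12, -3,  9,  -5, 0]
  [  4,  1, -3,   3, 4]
λ = 4: alg = 5, geom = 3

Step 1 — factor the characteristic polynomial to read off the algebraic multiplicities:
  χ_A(x) = (x - 4)^5

Step 2 — compute geometric multiplicities via the rank-nullity identity g(λ) = n − rank(A − λI):
  rank(A − (4)·I) = 2, so dim ker(A − (4)·I) = n − 2 = 3

Summary:
  λ = 4: algebraic multiplicity = 5, geometric multiplicity = 3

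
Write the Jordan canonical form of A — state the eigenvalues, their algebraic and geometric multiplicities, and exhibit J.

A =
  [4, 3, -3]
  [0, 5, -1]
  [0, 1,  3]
J_2(4) ⊕ J_1(4)

The characteristic polynomial is
  det(x·I − A) = x^3 - 12*x^2 + 48*x - 64 = (x - 4)^3

Eigenvalues and multiplicities (the geometric multiplicity of λ is n − rank(A − λI), which equals the number of Jordan blocks for λ):
  λ = 4: algebraic multiplicity = 3, geometric multiplicity = 2

Determining the block sizes for each eigenvalue:
  λ = 4: 2 blocks summing to 3 forces exactly one block of size 2 and the rest size 1 → block sizes [2, 1]

Assembling the blocks gives a Jordan form
J =
  [4, 1, 0]
  [0, 4, 0]
  [0, 0, 4]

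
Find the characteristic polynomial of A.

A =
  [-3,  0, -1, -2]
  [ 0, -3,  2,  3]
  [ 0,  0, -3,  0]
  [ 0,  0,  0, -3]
x^4 + 12*x^3 + 54*x^2 + 108*x + 81

Expanding det(x·I − A) (e.g. by cofactor expansion or by noting that A is similar to its Jordan form J, which has the same characteristic polynomial as A) gives
  χ_A(x) = x^4 + 12*x^3 + 54*x^2 + 108*x + 81
which factors as (x + 3)^4. The eigenvalues (with algebraic multiplicities) are λ = -3 with multiplicity 4.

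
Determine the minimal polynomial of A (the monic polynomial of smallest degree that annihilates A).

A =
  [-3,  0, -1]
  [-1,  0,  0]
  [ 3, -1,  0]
x^3 + 3*x^2 + 3*x + 1

The characteristic polynomial is χ_A(x) = (x + 1)^3, so the eigenvalues are known. The minimal polynomial is
  m_A(x) = Π_λ (x − λ)^{k_λ}
where k_λ is the size of the *largest* Jordan block for λ (equivalently, the smallest k with (A − λI)^k v = 0 for every generalised eigenvector v of λ).

  λ = -1: largest Jordan block has size 3, contributing (x + 1)^3

So m_A(x) = (x + 1)^3 = x^3 + 3*x^2 + 3*x + 1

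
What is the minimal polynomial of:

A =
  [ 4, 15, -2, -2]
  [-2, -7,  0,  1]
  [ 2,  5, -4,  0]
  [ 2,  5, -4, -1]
x^3 + 6*x^2 + 12*x + 8

The characteristic polynomial is χ_A(x) = (x + 2)^4, so the eigenvalues are known. The minimal polynomial is
  m_A(x) = Π_λ (x − λ)^{k_λ}
where k_λ is the size of the *largest* Jordan block for λ (equivalently, the smallest k with (A − λI)^k v = 0 for every generalised eigenvector v of λ).

  λ = -2: largest Jordan block has size 3, contributing (x + 2)^3

So m_A(x) = (x + 2)^3 = x^3 + 6*x^2 + 12*x + 8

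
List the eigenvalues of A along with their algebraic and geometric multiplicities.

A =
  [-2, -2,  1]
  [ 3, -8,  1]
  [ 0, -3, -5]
λ = -5: alg = 3, geom = 1

Step 1 — factor the characteristic polynomial to read off the algebraic multiplicities:
  χ_A(x) = (x + 5)^3

Step 2 — compute geometric multiplicities via the rank-nullity identity g(λ) = n − rank(A − λI):
  rank(A − (-5)·I) = 2, so dim ker(A − (-5)·I) = n − 2 = 1

Summary:
  λ = -5: algebraic multiplicity = 3, geometric multiplicity = 1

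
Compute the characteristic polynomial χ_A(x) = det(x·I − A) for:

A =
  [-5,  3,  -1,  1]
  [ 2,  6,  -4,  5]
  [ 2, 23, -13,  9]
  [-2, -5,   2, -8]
x^4 + 20*x^3 + 150*x^2 + 500*x + 625

Expanding det(x·I − A) (e.g. by cofactor expansion or by noting that A is similar to its Jordan form J, which has the same characteristic polynomial as A) gives
  χ_A(x) = x^4 + 20*x^3 + 150*x^2 + 500*x + 625
which factors as (x + 5)^4. The eigenvalues (with algebraic multiplicities) are λ = -5 with multiplicity 4.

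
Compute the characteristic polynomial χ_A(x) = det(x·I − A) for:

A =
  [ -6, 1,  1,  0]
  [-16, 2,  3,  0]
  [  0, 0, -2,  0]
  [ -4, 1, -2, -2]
x^4 + 8*x^3 + 24*x^2 + 32*x + 16

Expanding det(x·I − A) (e.g. by cofactor expansion or by noting that A is similar to its Jordan form J, which has the same characteristic polynomial as A) gives
  χ_A(x) = x^4 + 8*x^3 + 24*x^2 + 32*x + 16
which factors as (x + 2)^4. The eigenvalues (with algebraic multiplicities) are λ = -2 with multiplicity 4.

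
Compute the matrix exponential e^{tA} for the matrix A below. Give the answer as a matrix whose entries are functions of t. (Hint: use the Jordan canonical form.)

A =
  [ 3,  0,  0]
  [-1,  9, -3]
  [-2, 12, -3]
e^{tA} =
  [exp(3*t), 0, 0]
  [-t*exp(3*t), 6*t*exp(3*t) + exp(3*t), -3*t*exp(3*t)]
  [-2*t*exp(3*t), 12*t*exp(3*t), -6*t*exp(3*t) + exp(3*t)]

Strategy: write A = P · J · P⁻¹ where J is a Jordan canonical form, so e^{tA} = P · e^{tJ} · P⁻¹, and e^{tJ} can be computed block-by-block.

A has Jordan form
J =
  [3, 1, 0]
  [0, 3, 0]
  [0, 0, 3]
(up to reordering of blocks).

Per-block formulas:
  For a 2×2 Jordan block J_2(3): exp(t · J_2(3)) = e^(3t)·(I + t·N), where N is the 2×2 nilpotent shift.
  For a 1×1 block at λ = 3: exp(t · [3]) = [e^(3t)].

After assembling e^{tJ} and conjugating by P, we get:

e^{tA} =
  [exp(3*t), 0, 0]
  [-t*exp(3*t), 6*t*exp(3*t) + exp(3*t), -3*t*exp(3*t)]
  [-2*t*exp(3*t), 12*t*exp(3*t), -6*t*exp(3*t) + exp(3*t)]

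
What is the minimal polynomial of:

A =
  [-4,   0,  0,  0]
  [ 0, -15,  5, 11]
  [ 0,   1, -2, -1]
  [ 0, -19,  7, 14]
x^4 + 7*x^3 + 15*x^2 + 13*x + 4

The characteristic polynomial is χ_A(x) = (x + 1)^3*(x + 4), so the eigenvalues are known. The minimal polynomial is
  m_A(x) = Π_λ (x − λ)^{k_λ}
where k_λ is the size of the *largest* Jordan block for λ (equivalently, the smallest k with (A − λI)^k v = 0 for every generalised eigenvector v of λ).

  λ = -4: largest Jordan block has size 1, contributing (x + 4)
  λ = -1: largest Jordan block has size 3, contributing (x + 1)^3

So m_A(x) = (x + 1)^3*(x + 4) = x^4 + 7*x^3 + 15*x^2 + 13*x + 4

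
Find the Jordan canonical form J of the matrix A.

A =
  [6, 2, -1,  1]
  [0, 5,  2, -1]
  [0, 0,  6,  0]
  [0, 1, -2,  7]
J_3(6) ⊕ J_1(6)

The characteristic polynomial is
  det(x·I − A) = x^4 - 24*x^3 + 216*x^2 - 864*x + 1296 = (x - 6)^4

Eigenvalues and multiplicities (the geometric multiplicity of λ is n − rank(A − λI), which equals the number of Jordan blocks for λ):
  λ = 6: algebraic multiplicity = 4, geometric multiplicity = 2

Determining the block sizes for each eigenvalue:
  λ = 6: with am = 4 and gm = 2, the partition is not yet determined (e.g. several partitions of 4 into 2 parts exist). Let N = A − (6)·I. Computing rank(N^1) = 2, rank(N^2) = 1, rank(N^3) = 0; the number of blocks of size ≥ j is rank(N^{j−1}) − rank(N^j), giving [2, 1, 1]. So we have 1 block(s) of size 3, 1 block(s) of size 1 → block sizes [3, 1]

Assembling the blocks gives a Jordan form
J =
  [6, 1, 0, 0]
  [0, 6, 1, 0]
  [0, 0, 6, 0]
  [0, 0, 0, 6]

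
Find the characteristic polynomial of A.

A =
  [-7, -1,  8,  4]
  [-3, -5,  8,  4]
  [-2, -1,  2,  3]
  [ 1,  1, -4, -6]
x^4 + 16*x^3 + 96*x^2 + 256*x + 256

Expanding det(x·I − A) (e.g. by cofactor expansion or by noting that A is similar to its Jordan form J, which has the same characteristic polynomial as A) gives
  χ_A(x) = x^4 + 16*x^3 + 96*x^2 + 256*x + 256
which factors as (x + 4)^4. The eigenvalues (with algebraic multiplicities) are λ = -4 with multiplicity 4.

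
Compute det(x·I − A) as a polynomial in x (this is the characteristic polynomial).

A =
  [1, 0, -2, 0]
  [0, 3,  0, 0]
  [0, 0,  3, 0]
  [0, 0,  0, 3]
x^4 - 10*x^3 + 36*x^2 - 54*x + 27

Expanding det(x·I − A) (e.g. by cofactor expansion or by noting that A is similar to its Jordan form J, which has the same characteristic polynomial as A) gives
  χ_A(x) = x^4 - 10*x^3 + 36*x^2 - 54*x + 27
which factors as (x - 3)^3*(x - 1). The eigenvalues (with algebraic multiplicities) are λ = 1 with multiplicity 1, λ = 3 with multiplicity 3.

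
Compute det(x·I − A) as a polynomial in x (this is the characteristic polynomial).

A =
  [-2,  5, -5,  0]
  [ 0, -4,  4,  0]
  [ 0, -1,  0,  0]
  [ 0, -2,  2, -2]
x^4 + 8*x^3 + 24*x^2 + 32*x + 16

Expanding det(x·I − A) (e.g. by cofactor expansion or by noting that A is similar to its Jordan form J, which has the same characteristic polynomial as A) gives
  χ_A(x) = x^4 + 8*x^3 + 24*x^2 + 32*x + 16
which factors as (x + 2)^4. The eigenvalues (with algebraic multiplicities) are λ = -2 with multiplicity 4.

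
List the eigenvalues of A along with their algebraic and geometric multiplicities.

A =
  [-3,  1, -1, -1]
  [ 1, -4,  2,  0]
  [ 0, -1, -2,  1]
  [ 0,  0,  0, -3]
λ = -3: alg = 4, geom = 2

Step 1 — factor the characteristic polynomial to read off the algebraic multiplicities:
  χ_A(x) = (x + 3)^4

Step 2 — compute geometric multiplicities via the rank-nullity identity g(λ) = n − rank(A − λI):
  rank(A − (-3)·I) = 2, so dim ker(A − (-3)·I) = n − 2 = 2

Summary:
  λ = -3: algebraic multiplicity = 4, geometric multiplicity = 2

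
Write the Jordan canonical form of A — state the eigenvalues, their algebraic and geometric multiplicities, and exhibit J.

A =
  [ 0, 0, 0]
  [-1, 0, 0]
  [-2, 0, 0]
J_2(0) ⊕ J_1(0)

The characteristic polynomial is
  det(x·I − A) = x^3

Eigenvalues and multiplicities (the geometric multiplicity of λ is n − rank(A − λI), which equals the number of Jordan blocks for λ):
  λ = 0: algebraic multiplicity = 3, geometric multiplicity = 2

Determining the block sizes for each eigenvalue:
  λ = 0: 2 blocks summing to 3 forces exactly one block of size 2 and the rest size 1 → block sizes [2, 1]

Assembling the blocks gives a Jordan form
J =
  [0, 1, 0]
  [0, 0, 0]
  [0, 0, 0]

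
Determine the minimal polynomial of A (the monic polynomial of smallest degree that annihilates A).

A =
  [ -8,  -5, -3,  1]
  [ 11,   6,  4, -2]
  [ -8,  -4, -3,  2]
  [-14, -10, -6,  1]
x^3 + 3*x^2 + 3*x + 1

The characteristic polynomial is χ_A(x) = (x + 1)^4, so the eigenvalues are known. The minimal polynomial is
  m_A(x) = Π_λ (x − λ)^{k_λ}
where k_λ is the size of the *largest* Jordan block for λ (equivalently, the smallest k with (A − λI)^k v = 0 for every generalised eigenvector v of λ).

  λ = -1: largest Jordan block has size 3, contributing (x + 1)^3

So m_A(x) = (x + 1)^3 = x^3 + 3*x^2 + 3*x + 1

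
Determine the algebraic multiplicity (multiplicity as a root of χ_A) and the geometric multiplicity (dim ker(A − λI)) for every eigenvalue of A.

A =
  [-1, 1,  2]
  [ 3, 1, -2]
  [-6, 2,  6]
λ = 2: alg = 3, geom = 2

Step 1 — factor the characteristic polynomial to read off the algebraic multiplicities:
  χ_A(x) = (x - 2)^3

Step 2 — compute geometric multiplicities via the rank-nullity identity g(λ) = n − rank(A − λI):
  rank(A − (2)·I) = 1, so dim ker(A − (2)·I) = n − 1 = 2

Summary:
  λ = 2: algebraic multiplicity = 3, geometric multiplicity = 2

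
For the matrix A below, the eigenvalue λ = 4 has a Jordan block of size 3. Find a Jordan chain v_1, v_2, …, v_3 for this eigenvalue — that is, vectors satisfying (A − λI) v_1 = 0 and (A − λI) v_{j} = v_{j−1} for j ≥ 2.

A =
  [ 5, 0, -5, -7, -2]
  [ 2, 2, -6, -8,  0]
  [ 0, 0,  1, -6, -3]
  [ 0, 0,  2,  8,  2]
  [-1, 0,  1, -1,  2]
A Jordan chain for λ = 4 of length 3:
v_1 = (3, 2, 3, -2, 1)ᵀ
v_2 = (1, 0, 0, 0, -1)ᵀ
v_3 = (1, 1, 0, 0, 0)ᵀ

Let N = A − (4)·I. We want v_3 with N^3 v_3 = 0 but N^2 v_3 ≠ 0; then v_{j-1} := N · v_j for j = 3, …, 2.

Pick v_3 = (1, 1, 0, 0, 0)ᵀ.
Then v_2 = N · v_3 = (1, 0, 0, 0, -1)ᵀ.
Then v_1 = N · v_2 = (3, 2, 3, -2, 1)ᵀ.

Sanity check: (A − (4)·I) v_1 = (0, 0, 0, 0, 0)ᵀ = 0. ✓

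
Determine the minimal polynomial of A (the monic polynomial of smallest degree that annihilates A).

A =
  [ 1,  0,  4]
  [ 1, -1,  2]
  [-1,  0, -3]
x^2 + 2*x + 1

The characteristic polynomial is χ_A(x) = (x + 1)^3, so the eigenvalues are known. The minimal polynomial is
  m_A(x) = Π_λ (x − λ)^{k_λ}
where k_λ is the size of the *largest* Jordan block for λ (equivalently, the smallest k with (A − λI)^k v = 0 for every generalised eigenvector v of λ).

  λ = -1: largest Jordan block has size 2, contributing (x + 1)^2

So m_A(x) = (x + 1)^2 = x^2 + 2*x + 1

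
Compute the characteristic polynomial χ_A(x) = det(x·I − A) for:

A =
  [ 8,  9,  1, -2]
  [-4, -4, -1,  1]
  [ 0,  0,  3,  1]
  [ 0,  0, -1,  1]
x^4 - 8*x^3 + 24*x^2 - 32*x + 16

Expanding det(x·I − A) (e.g. by cofactor expansion or by noting that A is similar to its Jordan form J, which has the same characteristic polynomial as A) gives
  χ_A(x) = x^4 - 8*x^3 + 24*x^2 - 32*x + 16
which factors as (x - 2)^4. The eigenvalues (with algebraic multiplicities) are λ = 2 with multiplicity 4.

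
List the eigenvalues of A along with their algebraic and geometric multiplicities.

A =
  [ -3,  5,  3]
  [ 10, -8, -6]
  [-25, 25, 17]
λ = 2: alg = 3, geom = 2

Step 1 — factor the characteristic polynomial to read off the algebraic multiplicities:
  χ_A(x) = (x - 2)^3

Step 2 — compute geometric multiplicities via the rank-nullity identity g(λ) = n − rank(A − λI):
  rank(A − (2)·I) = 1, so dim ker(A − (2)·I) = n − 1 = 2

Summary:
  λ = 2: algebraic multiplicity = 3, geometric multiplicity = 2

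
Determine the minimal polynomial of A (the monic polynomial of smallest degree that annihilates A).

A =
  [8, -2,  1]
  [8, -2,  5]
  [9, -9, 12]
x^3 - 18*x^2 + 108*x - 216

The characteristic polynomial is χ_A(x) = (x - 6)^3, so the eigenvalues are known. The minimal polynomial is
  m_A(x) = Π_λ (x − λ)^{k_λ}
where k_λ is the size of the *largest* Jordan block for λ (equivalently, the smallest k with (A − λI)^k v = 0 for every generalised eigenvector v of λ).

  λ = 6: largest Jordan block has size 3, contributing (x − 6)^3

So m_A(x) = (x - 6)^3 = x^3 - 18*x^2 + 108*x - 216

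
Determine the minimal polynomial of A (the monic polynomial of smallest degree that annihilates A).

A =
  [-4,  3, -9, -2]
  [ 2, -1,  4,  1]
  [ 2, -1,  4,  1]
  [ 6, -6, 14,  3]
x^4 - 2*x^3 + x^2

The characteristic polynomial is χ_A(x) = x^2*(x - 1)^2, so the eigenvalues are known. The minimal polynomial is
  m_A(x) = Π_λ (x − λ)^{k_λ}
where k_λ is the size of the *largest* Jordan block for λ (equivalently, the smallest k with (A − λI)^k v = 0 for every generalised eigenvector v of λ).

  λ = 0: largest Jordan block has size 2, contributing (x − 0)^2
  λ = 1: largest Jordan block has size 2, contributing (x − 1)^2

So m_A(x) = x^2*(x - 1)^2 = x^4 - 2*x^3 + x^2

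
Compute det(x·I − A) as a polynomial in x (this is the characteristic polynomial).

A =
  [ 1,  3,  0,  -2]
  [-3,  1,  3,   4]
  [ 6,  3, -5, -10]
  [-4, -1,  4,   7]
x^4 - 4*x^3 + 6*x^2 - 4*x + 1

Expanding det(x·I − A) (e.g. by cofactor expansion or by noting that A is similar to its Jordan form J, which has the same characteristic polynomial as A) gives
  χ_A(x) = x^4 - 4*x^3 + 6*x^2 - 4*x + 1
which factors as (x - 1)^4. The eigenvalues (with algebraic multiplicities) are λ = 1 with multiplicity 4.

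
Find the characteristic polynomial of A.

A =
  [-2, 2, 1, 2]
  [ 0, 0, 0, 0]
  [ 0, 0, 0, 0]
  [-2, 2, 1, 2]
x^4

Expanding det(x·I − A) (e.g. by cofactor expansion or by noting that A is similar to its Jordan form J, which has the same characteristic polynomial as A) gives
  χ_A(x) = x^4
which factors as x^4. The eigenvalues (with algebraic multiplicities) are λ = 0 with multiplicity 4.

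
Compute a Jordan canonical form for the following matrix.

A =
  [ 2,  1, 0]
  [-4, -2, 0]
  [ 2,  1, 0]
J_2(0) ⊕ J_1(0)

The characteristic polynomial is
  det(x·I − A) = x^3

Eigenvalues and multiplicities (the geometric multiplicity of λ is n − rank(A − λI), which equals the number of Jordan blocks for λ):
  λ = 0: algebraic multiplicity = 3, geometric multiplicity = 2

Determining the block sizes for each eigenvalue:
  λ = 0: 2 blocks summing to 3 forces exactly one block of size 2 and the rest size 1 → block sizes [2, 1]

Assembling the blocks gives a Jordan form
J =
  [0, 1, 0]
  [0, 0, 0]
  [0, 0, 0]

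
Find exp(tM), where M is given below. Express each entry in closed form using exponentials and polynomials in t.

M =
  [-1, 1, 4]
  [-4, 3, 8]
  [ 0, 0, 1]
e^{tM} =
  [-2*t*exp(t) + exp(t), t*exp(t), 4*t*exp(t)]
  [-4*t*exp(t), 2*t*exp(t) + exp(t), 8*t*exp(t)]
  [0, 0, exp(t)]

Strategy: write M = P · J · P⁻¹ where J is a Jordan canonical form, so e^{tM} = P · e^{tJ} · P⁻¹, and e^{tJ} can be computed block-by-block.

M has Jordan form
J =
  [1, 1, 0]
  [0, 1, 0]
  [0, 0, 1]
(up to reordering of blocks).

Per-block formulas:
  For a 2×2 Jordan block J_2(1): exp(t · J_2(1)) = e^(1t)·(I + t·N), where N is the 2×2 nilpotent shift.
  For a 1×1 block at λ = 1: exp(t · [1]) = [e^(1t)].

After assembling e^{tJ} and conjugating by P, we get:

e^{tM} =
  [-2*t*exp(t) + exp(t), t*exp(t), 4*t*exp(t)]
  [-4*t*exp(t), 2*t*exp(t) + exp(t), 8*t*exp(t)]
  [0, 0, exp(t)]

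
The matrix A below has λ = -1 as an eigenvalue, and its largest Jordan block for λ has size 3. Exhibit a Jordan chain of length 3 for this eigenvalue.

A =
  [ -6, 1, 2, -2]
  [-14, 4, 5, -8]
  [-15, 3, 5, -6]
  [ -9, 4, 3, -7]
A Jordan chain for λ = -1 of length 3:
v_1 = (-1, -3, -3, -2)ᵀ
v_2 = (-5, -14, -15, -9)ᵀ
v_3 = (1, 0, 0, 0)ᵀ

Let N = A − (-1)·I. We want v_3 with N^3 v_3 = 0 but N^2 v_3 ≠ 0; then v_{j-1} := N · v_j for j = 3, …, 2.

Pick v_3 = (1, 0, 0, 0)ᵀ.
Then v_2 = N · v_3 = (-5, -14, -15, -9)ᵀ.
Then v_1 = N · v_2 = (-1, -3, -3, -2)ᵀ.

Sanity check: (A − (-1)·I) v_1 = (0, 0, 0, 0)ᵀ = 0. ✓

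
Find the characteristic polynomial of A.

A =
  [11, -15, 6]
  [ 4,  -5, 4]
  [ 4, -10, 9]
x^3 - 15*x^2 + 75*x - 125

Expanding det(x·I − A) (e.g. by cofactor expansion or by noting that A is similar to its Jordan form J, which has the same characteristic polynomial as A) gives
  χ_A(x) = x^3 - 15*x^2 + 75*x - 125
which factors as (x - 5)^3. The eigenvalues (with algebraic multiplicities) are λ = 5 with multiplicity 3.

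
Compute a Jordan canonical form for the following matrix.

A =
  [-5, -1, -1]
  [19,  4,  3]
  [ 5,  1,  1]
J_3(0)

The characteristic polynomial is
  det(x·I − A) = x^3

Eigenvalues and multiplicities (the geometric multiplicity of λ is n − rank(A − λI), which equals the number of Jordan blocks for λ):
  λ = 0: algebraic multiplicity = 3, geometric multiplicity = 1

Determining the block sizes for each eigenvalue:
  λ = 0: one block (gm = 1), so the single block has size am = 3 → block sizes [3]

Assembling the blocks gives a Jordan form
J =
  [0, 1, 0]
  [0, 0, 1]
  [0, 0, 0]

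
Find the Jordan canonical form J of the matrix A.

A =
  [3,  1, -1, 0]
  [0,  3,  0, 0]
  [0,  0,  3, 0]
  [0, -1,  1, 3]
J_2(3) ⊕ J_1(3) ⊕ J_1(3)

The characteristic polynomial is
  det(x·I − A) = x^4 - 12*x^3 + 54*x^2 - 108*x + 81 = (x - 3)^4

Eigenvalues and multiplicities (the geometric multiplicity of λ is n − rank(A − λI), which equals the number of Jordan blocks for λ):
  λ = 3: algebraic multiplicity = 4, geometric multiplicity = 3

Determining the block sizes for each eigenvalue:
  λ = 3: 3 blocks summing to 4 forces exactly one block of size 2 and the rest size 1 → block sizes [2, 1, 1]

Assembling the blocks gives a Jordan form
J =
  [3, 1, 0, 0]
  [0, 3, 0, 0]
  [0, 0, 3, 0]
  [0, 0, 0, 3]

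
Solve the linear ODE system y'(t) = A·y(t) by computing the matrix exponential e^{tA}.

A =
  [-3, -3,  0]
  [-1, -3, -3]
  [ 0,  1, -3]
e^{tA} =
  [3*t^2*exp(-3*t)/2 + exp(-3*t), -3*t*exp(-3*t), 9*t^2*exp(-3*t)/2]
  [-t*exp(-3*t), exp(-3*t), -3*t*exp(-3*t)]
  [-t^2*exp(-3*t)/2, t*exp(-3*t), -3*t^2*exp(-3*t)/2 + exp(-3*t)]

Strategy: write A = P · J · P⁻¹ where J is a Jordan canonical form, so e^{tA} = P · e^{tJ} · P⁻¹, and e^{tJ} can be computed block-by-block.

A has Jordan form
J =
  [-3,  1,  0]
  [ 0, -3,  1]
  [ 0,  0, -3]
(up to reordering of blocks).

Per-block formulas:
  For a 3×3 Jordan block J_3(-3): exp(t · J_3(-3)) = e^(-3t)·(I + t·N + (t^2/2)·N^2), where N is the 3×3 nilpotent shift.

After assembling e^{tJ} and conjugating by P, we get:

e^{tA} =
  [3*t^2*exp(-3*t)/2 + exp(-3*t), -3*t*exp(-3*t), 9*t^2*exp(-3*t)/2]
  [-t*exp(-3*t), exp(-3*t), -3*t*exp(-3*t)]
  [-t^2*exp(-3*t)/2, t*exp(-3*t), -3*t^2*exp(-3*t)/2 + exp(-3*t)]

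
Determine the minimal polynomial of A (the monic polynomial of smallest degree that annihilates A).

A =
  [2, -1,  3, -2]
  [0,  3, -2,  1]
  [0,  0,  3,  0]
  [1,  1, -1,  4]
x^3 - 9*x^2 + 27*x - 27

The characteristic polynomial is χ_A(x) = (x - 3)^4, so the eigenvalues are known. The minimal polynomial is
  m_A(x) = Π_λ (x − λ)^{k_λ}
where k_λ is the size of the *largest* Jordan block for λ (equivalently, the smallest k with (A − λI)^k v = 0 for every generalised eigenvector v of λ).

  λ = 3: largest Jordan block has size 3, contributing (x − 3)^3

So m_A(x) = (x - 3)^3 = x^3 - 9*x^2 + 27*x - 27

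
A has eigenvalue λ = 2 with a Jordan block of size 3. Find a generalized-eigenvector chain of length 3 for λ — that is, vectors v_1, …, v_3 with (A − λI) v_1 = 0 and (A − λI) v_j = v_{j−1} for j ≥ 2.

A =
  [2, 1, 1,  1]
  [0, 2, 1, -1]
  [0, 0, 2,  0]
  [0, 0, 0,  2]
A Jordan chain for λ = 2 of length 3:
v_1 = (1, 0, 0, 0)ᵀ
v_2 = (1, 1, 0, 0)ᵀ
v_3 = (0, 0, 1, 0)ᵀ

Let N = A − (2)·I. We want v_3 with N^3 v_3 = 0 but N^2 v_3 ≠ 0; then v_{j-1} := N · v_j for j = 3, …, 2.

Pick v_3 = (0, 0, 1, 0)ᵀ.
Then v_2 = N · v_3 = (1, 1, 0, 0)ᵀ.
Then v_1 = N · v_2 = (1, 0, 0, 0)ᵀ.

Sanity check: (A − (2)·I) v_1 = (0, 0, 0, 0)ᵀ = 0. ✓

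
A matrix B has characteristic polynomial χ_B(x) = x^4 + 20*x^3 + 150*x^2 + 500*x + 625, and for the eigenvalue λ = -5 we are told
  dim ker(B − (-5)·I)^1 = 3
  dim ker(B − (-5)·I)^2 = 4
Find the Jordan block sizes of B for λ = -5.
Block sizes for λ = -5: [2, 1, 1]

From the dimensions of kernels of powers, the number of Jordan blocks of size at least j is d_j − d_{j−1} where d_j = dim ker(N^j) (with d_0 = 0). Computing the differences gives [3, 1].
The number of blocks of size exactly k is (#blocks of size ≥ k) − (#blocks of size ≥ k + 1), so the partition is: 2 block(s) of size 1, 1 block(s) of size 2.
In nonincreasing order the block sizes are [2, 1, 1].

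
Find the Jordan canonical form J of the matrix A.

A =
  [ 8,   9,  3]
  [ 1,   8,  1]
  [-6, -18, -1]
J_2(5) ⊕ J_1(5)

The characteristic polynomial is
  det(x·I − A) = x^3 - 15*x^2 + 75*x - 125 = (x - 5)^3

Eigenvalues and multiplicities (the geometric multiplicity of λ is n − rank(A − λI), which equals the number of Jordan blocks for λ):
  λ = 5: algebraic multiplicity = 3, geometric multiplicity = 2

Determining the block sizes for each eigenvalue:
  λ = 5: 2 blocks summing to 3 forces exactly one block of size 2 and the rest size 1 → block sizes [2, 1]

Assembling the blocks gives a Jordan form
J =
  [5, 1, 0]
  [0, 5, 0]
  [0, 0, 5]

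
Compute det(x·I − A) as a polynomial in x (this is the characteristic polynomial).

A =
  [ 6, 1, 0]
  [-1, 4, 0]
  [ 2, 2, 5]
x^3 - 15*x^2 + 75*x - 125

Expanding det(x·I − A) (e.g. by cofactor expansion or by noting that A is similar to its Jordan form J, which has the same characteristic polynomial as A) gives
  χ_A(x) = x^3 - 15*x^2 + 75*x - 125
which factors as (x - 5)^3. The eigenvalues (with algebraic multiplicities) are λ = 5 with multiplicity 3.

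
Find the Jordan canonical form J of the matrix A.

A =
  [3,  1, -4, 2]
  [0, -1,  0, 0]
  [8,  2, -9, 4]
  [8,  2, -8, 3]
J_2(-1) ⊕ J_1(-1) ⊕ J_1(-1)

The characteristic polynomial is
  det(x·I − A) = x^4 + 4*x^3 + 6*x^2 + 4*x + 1 = (x + 1)^4

Eigenvalues and multiplicities (the geometric multiplicity of λ is n − rank(A − λI), which equals the number of Jordan blocks for λ):
  λ = -1: algebraic multiplicity = 4, geometric multiplicity = 3

Determining the block sizes for each eigenvalue:
  λ = -1: 3 blocks summing to 4 forces exactly one block of size 2 and the rest size 1 → block sizes [2, 1, 1]

Assembling the blocks gives a Jordan form
J =
  [-1,  1,  0,  0]
  [ 0, -1,  0,  0]
  [ 0,  0, -1,  0]
  [ 0,  0,  0, -1]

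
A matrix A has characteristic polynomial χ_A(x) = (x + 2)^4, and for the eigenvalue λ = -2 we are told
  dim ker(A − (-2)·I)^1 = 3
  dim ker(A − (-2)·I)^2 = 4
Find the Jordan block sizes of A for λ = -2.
Block sizes for λ = -2: [2, 1, 1]

From the dimensions of kernels of powers, the number of Jordan blocks of size at least j is d_j − d_{j−1} where d_j = dim ker(N^j) (with d_0 = 0). Computing the differences gives [3, 1].
The number of blocks of size exactly k is (#blocks of size ≥ k) − (#blocks of size ≥ k + 1), so the partition is: 2 block(s) of size 1, 1 block(s) of size 2.
In nonincreasing order the block sizes are [2, 1, 1].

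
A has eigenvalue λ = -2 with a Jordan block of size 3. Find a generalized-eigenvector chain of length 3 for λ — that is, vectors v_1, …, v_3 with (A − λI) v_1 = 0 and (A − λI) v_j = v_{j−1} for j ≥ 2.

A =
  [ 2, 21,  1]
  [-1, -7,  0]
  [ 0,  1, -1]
A Jordan chain for λ = -2 of length 3:
v_1 = (-5, 1, -1)ᵀ
v_2 = (4, -1, 0)ᵀ
v_3 = (1, 0, 0)ᵀ

Let N = A − (-2)·I. We want v_3 with N^3 v_3 = 0 but N^2 v_3 ≠ 0; then v_{j-1} := N · v_j for j = 3, …, 2.

Pick v_3 = (1, 0, 0)ᵀ.
Then v_2 = N · v_3 = (4, -1, 0)ᵀ.
Then v_1 = N · v_2 = (-5, 1, -1)ᵀ.

Sanity check: (A − (-2)·I) v_1 = (0, 0, 0)ᵀ = 0. ✓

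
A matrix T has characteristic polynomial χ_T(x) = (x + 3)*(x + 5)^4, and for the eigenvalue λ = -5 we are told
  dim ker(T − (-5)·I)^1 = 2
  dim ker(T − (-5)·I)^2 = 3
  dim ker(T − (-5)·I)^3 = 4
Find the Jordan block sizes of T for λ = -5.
Block sizes for λ = -5: [3, 1]

From the dimensions of kernels of powers, the number of Jordan blocks of size at least j is d_j − d_{j−1} where d_j = dim ker(N^j) (with d_0 = 0). Computing the differences gives [2, 1, 1].
The number of blocks of size exactly k is (#blocks of size ≥ k) − (#blocks of size ≥ k + 1), so the partition is: 1 block(s) of size 1, 1 block(s) of size 3.
In nonincreasing order the block sizes are [3, 1].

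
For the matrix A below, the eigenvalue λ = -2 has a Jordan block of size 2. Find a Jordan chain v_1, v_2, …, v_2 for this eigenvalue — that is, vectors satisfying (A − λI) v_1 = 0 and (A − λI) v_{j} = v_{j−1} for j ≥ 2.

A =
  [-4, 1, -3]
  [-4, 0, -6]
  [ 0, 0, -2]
A Jordan chain for λ = -2 of length 2:
v_1 = (-2, -4, 0)ᵀ
v_2 = (1, 0, 0)ᵀ

Let N = A − (-2)·I. We want v_2 with N^2 v_2 = 0 but N^1 v_2 ≠ 0; then v_{j-1} := N · v_j for j = 2, …, 2.

Pick v_2 = (1, 0, 0)ᵀ.
Then v_1 = N · v_2 = (-2, -4, 0)ᵀ.

Sanity check: (A − (-2)·I) v_1 = (0, 0, 0)ᵀ = 0. ✓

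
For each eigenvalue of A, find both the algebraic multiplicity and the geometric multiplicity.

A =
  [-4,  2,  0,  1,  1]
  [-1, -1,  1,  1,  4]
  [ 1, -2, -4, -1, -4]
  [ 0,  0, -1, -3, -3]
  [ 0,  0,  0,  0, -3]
λ = -3: alg = 5, geom = 3

Step 1 — factor the characteristic polynomial to read off the algebraic multiplicities:
  χ_A(x) = (x + 3)^5

Step 2 — compute geometric multiplicities via the rank-nullity identity g(λ) = n − rank(A − λI):
  rank(A − (-3)·I) = 2, so dim ker(A − (-3)·I) = n − 2 = 3

Summary:
  λ = -3: algebraic multiplicity = 5, geometric multiplicity = 3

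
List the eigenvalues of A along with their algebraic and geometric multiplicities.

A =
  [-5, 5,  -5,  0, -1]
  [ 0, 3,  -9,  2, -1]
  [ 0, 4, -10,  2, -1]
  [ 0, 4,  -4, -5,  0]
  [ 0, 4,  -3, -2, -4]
λ = -5: alg = 4, geom = 2; λ = -1: alg = 1, geom = 1

Step 1 — factor the characteristic polynomial to read off the algebraic multiplicities:
  χ_A(x) = (x + 1)*(x + 5)^4

Step 2 — compute geometric multiplicities via the rank-nullity identity g(λ) = n − rank(A − λI):
  rank(A − (-5)·I) = 3, so dim ker(A − (-5)·I) = n − 3 = 2
  rank(A − (-1)·I) = 4, so dim ker(A − (-1)·I) = n − 4 = 1

Summary:
  λ = -5: algebraic multiplicity = 4, geometric multiplicity = 2
  λ = -1: algebraic multiplicity = 1, geometric multiplicity = 1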